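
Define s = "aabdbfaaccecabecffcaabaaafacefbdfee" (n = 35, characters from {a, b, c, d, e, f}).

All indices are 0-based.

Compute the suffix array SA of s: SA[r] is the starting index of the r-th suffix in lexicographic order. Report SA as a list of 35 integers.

[22, 19, 0, 6, 23, 20, 1, 12, 7, 26, 24, 21, 2, 30, 13, 4, 18, 11, 8, 9, 27, 15, 3, 31, 34, 10, 14, 33, 28, 5, 25, 29, 17, 32, 16]

rank | idx | suffix
   0 |  22 | aaafacefbdfee
   1 |  19 | aabaaafacefbdfee
   2 |   0 | aabdbfaaccecabecffcaabaaafacefbdfee
   3 |   6 | aaccecabecffcaabaaafacefbdfee
   4 |  23 | aafacefbdfee
   5 |  20 | abaaafacefbdfee
   6 |   1 | abdbfaaccecabecffcaabaaafacefbdfee
   7 |  12 | abecffcaabaaafacefbdfee
   8 |   7 | accecabecffcaabaaafacefbdfee
   9 |  26 | acefbdfee
  10 |  24 | afacefbdfee
  11 |  21 | baaafacefbdfee
  12 |   2 | bdbfaaccecabecffcaabaaafacefbdfee
  13 |  30 | bdfee
  14 |  13 | becffcaabaaafacefbdfee
  15 |   4 | bfaaccecabecffcaabaaafacefbdfee
  16 |  18 | caabaaafacefbdfee
  17 |  11 | cabecffcaabaaafacefbdfee
  18 |   8 | ccecabecffcaabaaafacefbdfee
  19 |   9 | cecabecffcaabaaafacefbdfee
  20 |  27 | cefbdfee
  21 |  15 | cffcaabaaafacefbdfee
  22 |   3 | dbfaaccecabecffcaabaaafacefbdfee
  23 |  31 | dfee
  24 |  34 | e
  25 |  10 | ecabecffcaabaaafacefbdfee
  26 |  14 | ecffcaabaaafacefbdfee
  27 |  33 | ee
  28 |  28 | efbdfee
  29 |   5 | faaccecabecffcaabaaafacefbdfee
  30 |  25 | facefbdfee
  31 |  29 | fbdfee
  32 |  17 | fcaabaaafacefbdfee
  33 |  32 | fee
  34 |  16 | ffcaabaaafacefbdfee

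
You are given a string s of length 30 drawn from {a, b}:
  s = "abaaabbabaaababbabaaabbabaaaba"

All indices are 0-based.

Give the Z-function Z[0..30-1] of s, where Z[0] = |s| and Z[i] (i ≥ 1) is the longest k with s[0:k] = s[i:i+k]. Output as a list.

Z[0]=30
i=1: i≥r, start 0; Z[1]=0
i=2: i≥r, start 0; Z[2]=1 grow→box=[2,3)
i=3: i≥r, start 0; Z[3]=1 grow→box=[3,4)
i=4: i≥r, start 0; Z[4]=2 grow→box=[4,6)
i=5: min(r-i=1, Z[1]=0)=0; Z[5]=0
i=6: i≥r, start 0; Z[6]=0
i=7: i≥r, start 0; Z[7]=6 grow→box=[7,13)
i=8: min(r-i=5, Z[1]=0)=0; Z[8]=0
i=9: min(r-i=4, Z[2]=1)=1; Z[9]=1
i=10: min(r-i=3, Z[3]=1)=1; Z[10]=1
i=11: min(r-i=2, Z[4]=2)=2; Z[11]=3 grow→box=[11,14)
i=12: min(r-i=2, Z[1]=0)=0; Z[12]=0
i=13: min(r-i=1, Z[2]=1)=1; Z[13]=2 grow→box=[13,15)
i=14: min(r-i=1, Z[1]=0)=0; Z[14]=0
i=15: i≥r, start 0; Z[15]=0
i=16: i≥r, start 0; Z[16]=14 grow→box=[16,30)
i=17: min(r-i=13, Z[1]=0)=0; Z[17]=0
i=18: min(r-i=12, Z[2]=1)=1; Z[18]=1
i=19: min(r-i=11, Z[3]=1)=1; Z[19]=1
i=20: min(r-i=10, Z[4]=2)=2; Z[20]=2
i=21: min(r-i=9, Z[5]=0)=0; Z[21]=0
i=22: min(r-i=8, Z[6]=0)=0; Z[22]=0
i=23: min(r-i=7, Z[7]=6)=6; Z[23]=6
i=24: min(r-i=6, Z[8]=0)=0; Z[24]=0
i=25: min(r-i=5, Z[9]=1)=1; Z[25]=1
i=26: min(r-i=4, Z[10]=1)=1; Z[26]=1
i=27: min(r-i=3, Z[11]=3)=3; Z[27]=3
i=28: min(r-i=2, Z[12]=0)=0; Z[28]=0
i=29: min(r-i=1, Z[13]=2)=1; Z[29]=1

[30, 0, 1, 1, 2, 0, 0, 6, 0, 1, 1, 3, 0, 2, 0, 0, 14, 0, 1, 1, 2, 0, 0, 6, 0, 1, 1, 3, 0, 1]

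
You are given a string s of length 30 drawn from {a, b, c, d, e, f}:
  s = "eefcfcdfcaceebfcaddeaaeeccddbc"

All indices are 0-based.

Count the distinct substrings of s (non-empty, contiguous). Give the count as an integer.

rank→(start, suffix):
  0 → (20, 'aaeeccddbc')
  1 → (9, 'aceebfcaddeaaeeccddbc')
  2 → (16, 'addeaaeeccddbc')
  3 → (21, 'aeeccddbc')
  4 → (28, 'bc')
  5 → (13, 'bfcaddeaaeeccddbc')
  6 → (29, 'c')
  7 → (8, 'caceebfcaddeaaeeccddbc')
  8 → (15, 'caddeaaeeccddbc')
  9 → (24, 'ccddbc')
  10 → (25, 'cddbc')
  11 → (5, 'cdfcaceebfcaddeaaeeccddbc')
  12 → (10, 'ceebfcaddeaaeeccddbc')
  13 → (3, 'cfcdfcaceebfcaddeaaeeccddbc')
  14 → (27, 'dbc')
  15 → (26, 'ddbc')
  16 → (17, 'ddeaaeeccddbc')
  17 → (18, 'deaaeeccddbc')
  18 → (6, 'dfcaceebfcaddeaaeeccddbc')
  19 → (19, 'eaaeeccddbc')
  20 → (12, 'ebfcaddeaaeeccddbc')
  21 → (23, 'eccddbc')
  22 → (11, 'eebfcaddeaaeeccddbc')
  23 → (22, 'eeccddbc')
  24 → (0, 'eefcfcdfcaceebfcaddeaaeeccddbc')
  25 → (1, 'efcfcdfcaceebfcaddeaaeeccddbc')
  26 → (7, 'fcaceebfcaddeaaeeccddbc')
  27 → (14, 'fcaddeaaeeccddbc')
  28 → (4, 'fcdfcaceebfcaddeaaeeccddbc')
  29 → (2, 'fcfcdfcaceebfcaddeaaeeccddbc')

SA = [20, 9, 16, 21, 28, 13, 29, 8, 15, 24, 25, 5, 10, 3, 27, 26, 17, 18, 6, 19, 12, 23, 11, 22, 0, 1, 7, 14, 4, 2]
rank  pair      lcp
   1  s[20:],s[9:]  1  'a'
   2  s[9:],s[16:]  1  'a'
   3  s[16:],s[21:]  1  'a'
   4  s[21:],s[28:]  0  ''
   5  s[28:],s[13:]  1  'b'
   6  s[13:],s[29:]  0  ''
   7  s[29:],s[8:]  1  'c'
   8  s[8:],s[15:]  2  'ca'
   9  s[15:],s[24:]  1  'c'
  10  s[24:],s[25:]  1  'c'
  11  s[25:],s[5:]  2  'cd'
  12  s[5:],s[10:]  1  'c'
  13  s[10:],s[3:]  1  'c'
  14  s[3:],s[27:]  0  ''
  15  s[27:],s[26:]  1  'd'
  16  s[26:],s[17:]  2  'dd'
  17  s[17:],s[18:]  1  'd'
  18  s[18:],s[6:]  1  'd'
  19  s[6:],s[19:]  0  ''
  20  s[19:],s[12:]  1  'e'
  21  s[12:],s[23:]  1  'e'
  22  s[23:],s[11:]  1  'e'
  23  s[11:],s[22:]  2  'ee'
  24  s[22:],s[0:]  2  'ee'
  25  s[0:],s[1:]  1  'e'
  26  s[1:],s[7:]  0  ''
  27  s[7:],s[14:]  3  'fca'
  28  s[14:],s[4:]  2  'fc'
  29  s[4:],s[2:]  2  'fc'

n(n+1)/2 = 30·31/2 = 465
Σ LCP = 0 + 1 + 1 + 1 + 0 + 1 + 0 + 1 + 2 + 1 + 1 + 2 + 1 + 1 + 0 + 1 + 2 + 1 + 1 + 0 + 1 + 1 + 1 + 2 + 2 + 1 + 0 + 3 + 2 + 2 = 33
distinct = 465 − 33 = 432

432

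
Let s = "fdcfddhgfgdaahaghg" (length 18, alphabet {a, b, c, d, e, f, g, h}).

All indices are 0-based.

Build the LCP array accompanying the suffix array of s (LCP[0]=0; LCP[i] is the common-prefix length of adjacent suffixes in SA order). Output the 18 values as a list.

[0, 1, 1, 0, 0, 1, 1, 1, 0, 2, 1, 0, 1, 1, 1, 0, 1, 2]

sorted suffixes:
  #0 SA[0]=11  'aahaghg'
  #1 SA[1]=14  'aghg'
  #2 SA[2]=12  'ahaghg'
  #3 SA[3]=2  'cfddhgfgdaahaghg'
  #4 SA[4]=10  'daahaghg'
  #5 SA[5]=1  'dcfddhgfgdaahaghg'
  #6 SA[6]=4  'ddhgfgdaahaghg'
  #7 SA[7]=5  'dhgfgdaahaghg'
  #8 SA[8]=0  'fdcfddhgfgdaahaghg'
  #9 SA[9]=3  'fddhgfgdaahaghg'
  #10 SA[10]=8  'fgdaahaghg'
  #11 SA[11]=17  'g'
  #12 SA[12]=9  'gdaahaghg'
  #13 SA[13]=7  'gfgdaahaghg'
  #14 SA[14]=15  'ghg'
  #15 SA[15]=13  'haghg'
  #16 SA[16]=16  'hg'
  #17 SA[17]=6  'hgfgdaahaghg'

SA = [11, 14, 12, 2, 10, 1, 4, 5, 0, 3, 8, 17, 9, 7, 15, 13, 16, 6]
i: (SA[i-1],SA[i]) lcp shared
  1: (11,14) 1 'a'
  2: (14,12) 1 'a'
  3: (12,2) 0 ''
  4: (2,10) 0 ''
  5: (10,1) 1 'd'
  6: (1,4) 1 'd'
  7: (4,5) 1 'd'
  8: (5,0) 0 ''
  9: (0,3) 2 'fd'
  10: (3,8) 1 'f'
  11: (8,17) 0 ''
  12: (17,9) 1 'g'
  13: (9,7) 1 'g'
  14: (7,15) 1 'g'
  15: (15,13) 0 ''
  16: (13,16) 1 'h'
  17: (16,6) 2 'hg'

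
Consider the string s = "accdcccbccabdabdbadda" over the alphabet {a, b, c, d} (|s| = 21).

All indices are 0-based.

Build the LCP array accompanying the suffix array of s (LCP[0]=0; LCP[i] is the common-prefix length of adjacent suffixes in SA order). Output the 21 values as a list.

[0, 1, 3, 1, 1, 0, 1, 1, 2, 0, 1, 1, 2, 2, 2, 1, 0, 2, 1, 1, 1]

rank | idx | suffix
   0 |  20 | a
   1 |  10 | abdabdbadda
   2 |  13 | abdbadda
   3 |   0 | accdcccbccabdabdbadda
   4 |  17 | adda
   5 |  16 | badda
   6 |   7 | bccabdabdbadda
   7 |  11 | bdabdbadda
   8 |  14 | bdbadda
   9 |   9 | cabdabdbadda
  10 |   6 | cbccabdabdbadda
  11 |   8 | ccabdabdbadda
  12 |   5 | ccbccabdabdbadda
  13 |   4 | cccbccabdabdbadda
  14 |   1 | ccdcccbccabdabdbadda
  15 |   2 | cdcccbccabdabdbadda
  16 |  19 | da
  17 |  12 | dabdbadda
  18 |  15 | dbadda
  19 |   3 | dcccbccabdabdbadda
  20 |  18 | dda

SA = [20, 10, 13, 0, 17, 16, 7, 11, 14, 9, 6, 8, 5, 4, 1, 2, 19, 12, 15, 3, 18]
i: (SA[i-1],SA[i]) lcp shared
  1: (20,10) 1 'a'
  2: (10,13) 3 'abd'
  3: (13,0) 1 'a'
  4: (0,17) 1 'a'
  5: (17,16) 0 ''
  6: (16,7) 1 'b'
  7: (7,11) 1 'b'
  8: (11,14) 2 'bd'
  9: (14,9) 0 ''
  10: (9,6) 1 'c'
  11: (6,8) 1 'c'
  12: (8,5) 2 'cc'
  13: (5,4) 2 'cc'
  14: (4,1) 2 'cc'
  15: (1,2) 1 'c'
  16: (2,19) 0 ''
  17: (19,12) 2 'da'
  18: (12,15) 1 'd'
  19: (15,3) 1 'd'
  20: (3,18) 1 'd'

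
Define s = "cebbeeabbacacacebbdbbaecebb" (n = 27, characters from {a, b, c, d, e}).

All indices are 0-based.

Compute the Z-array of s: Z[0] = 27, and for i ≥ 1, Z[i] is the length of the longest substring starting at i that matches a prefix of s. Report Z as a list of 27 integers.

[27, 0, 0, 0, 0, 0, 0, 0, 0, 0, 1, 0, 1, 0, 4, 0, 0, 0, 0, 0, 0, 0, 0, 4, 0, 0, 0]

Z[0]=27
i=1: i≥r, start 0; Z[1]=0
i=2: i≥r, start 0; Z[2]=0
i=3: i≥r, start 0; Z[3]=0
i=4: i≥r, start 0; Z[4]=0
i=5: i≥r, start 0; Z[5]=0
i=6: i≥r, start 0; Z[6]=0
i=7: i≥r, start 0; Z[7]=0
i=8: i≥r, start 0; Z[8]=0
i=9: i≥r, start 0; Z[9]=0
i=10: i≥r, start 0; Z[10]=1 grow→box=[10,11)
i=11: i≥r, start 0; Z[11]=0
i=12: i≥r, start 0; Z[12]=1 grow→box=[12,13)
i=13: i≥r, start 0; Z[13]=0
i=14: i≥r, start 0; Z[14]=4 grow→box=[14,18)
i=15: min(r-i=3, Z[1]=0)=0; Z[15]=0
i=16: min(r-i=2, Z[2]=0)=0; Z[16]=0
i=17: min(r-i=1, Z[3]=0)=0; Z[17]=0
i=18: i≥r, start 0; Z[18]=0
i=19: i≥r, start 0; Z[19]=0
i=20: i≥r, start 0; Z[20]=0
i=21: i≥r, start 0; Z[21]=0
i=22: i≥r, start 0; Z[22]=0
i=23: i≥r, start 0; Z[23]=4 grow→box=[23,27)
i=24: min(r-i=3, Z[1]=0)=0; Z[24]=0
i=25: min(r-i=2, Z[2]=0)=0; Z[25]=0
i=26: min(r-i=1, Z[3]=0)=0; Z[26]=0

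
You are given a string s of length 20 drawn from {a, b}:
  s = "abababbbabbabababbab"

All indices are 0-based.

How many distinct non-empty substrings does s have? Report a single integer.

sorted suffixes:
  #0 SA[0]=18  'ab'
  #1 SA[1]=11  'abababbab'
  #2 SA[2]=0  'abababbbabbabababbab'
  #3 SA[3]=13  'ababbab'
  #4 SA[4]=2  'ababbbabbabababbab'
  #5 SA[5]=15  'abbab'
  #6 SA[6]=8  'abbabababbab'
  #7 SA[7]=4  'abbbabbabababbab'
  #8 SA[8]=19  'b'
  #9 SA[9]=17  'bab'
  #10 SA[10]=10  'babababbab'
  #11 SA[11]=12  'bababbab'
  #12 SA[12]=1  'bababbbabbabababbab'
  #13 SA[13]=14  'babbab'
  #14 SA[14]=7  'babbabababbab'
  #15 SA[15]=3  'babbbabbabababbab'
  #16 SA[16]=16  'bbab'
  #17 SA[17]=9  'bbabababbab'
  #18 SA[18]=6  'bbabbabababbab'
  #19 SA[19]=5  'bbbabbabababbab'

SA = [18, 11, 0, 13, 2, 15, 8, 4, 19, 17, 10, 12, 1, 14, 7, 3, 16, 9, 6, 5]
[i] adj suffixes → lcp
  [1] 18/11 → 2 ('ab')
  [2] 11/0 → 7 ('abababb')
  [3] 0/13 → 4 ('abab')
  [4] 13/2 → 5 ('ababb')
  [5] 2/15 → 2 ('ab')
  [6] 15/8 → 5 ('abbab')
  [7] 8/4 → 3 ('abb')
  [8] 4/19 → 0 ('')
  [9] 19/17 → 1 ('b')
  [10] 17/10 → 3 ('bab')
  [11] 10/12 → 5 ('babab')
  [12] 12/1 → 6 ('bababb')
  [13] 1/14 → 3 ('bab')
  [14] 14/7 → 6 ('babbab')
  [15] 7/3 → 4 ('babb')
  [16] 3/16 → 1 ('b')
  [17] 16/9 → 4 ('bbab')
  [18] 9/6 → 4 ('bbab')
  [19] 6/5 → 2 ('bb')

n(n+1)/2 = 20·21/2 = 210
Σ LCP = 0 + 2 + 7 + 4 + 5 + 2 + 5 + 3 + 0 + 1 + 3 + 5 + 6 + 3 + 6 + 4 + 1 + 4 + 4 + 2 = 67
distinct = 210 − 67 = 143

143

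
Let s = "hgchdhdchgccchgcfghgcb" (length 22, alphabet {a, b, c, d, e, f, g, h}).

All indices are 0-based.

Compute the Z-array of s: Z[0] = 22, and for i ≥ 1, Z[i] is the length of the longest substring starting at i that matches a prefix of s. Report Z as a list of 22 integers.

[22, 0, 0, 1, 0, 1, 0, 0, 3, 0, 0, 0, 0, 3, 0, 0, 0, 0, 3, 0, 0, 0]

Z[0]=22
i=1: i≥r, start 0; Z[1]=0
i=2: i≥r, start 0; Z[2]=0
i=3: i≥r, start 0; Z[3]=1 grow→box=[3,4)
i=4: i≥r, start 0; Z[4]=0
i=5: i≥r, start 0; Z[5]=1 grow→box=[5,6)
i=6: i≥r, start 0; Z[6]=0
i=7: i≥r, start 0; Z[7]=0
i=8: i≥r, start 0; Z[8]=3 grow→box=[8,11)
i=9: min(r-i=2, Z[1]=0)=0; Z[9]=0
i=10: min(r-i=1, Z[2]=0)=0; Z[10]=0
i=11: i≥r, start 0; Z[11]=0
i=12: i≥r, start 0; Z[12]=0
i=13: i≥r, start 0; Z[13]=3 grow→box=[13,16)
i=14: min(r-i=2, Z[1]=0)=0; Z[14]=0
i=15: min(r-i=1, Z[2]=0)=0; Z[15]=0
i=16: i≥r, start 0; Z[16]=0
i=17: i≥r, start 0; Z[17]=0
i=18: i≥r, start 0; Z[18]=3 grow→box=[18,21)
i=19: min(r-i=2, Z[1]=0)=0; Z[19]=0
i=20: min(r-i=1, Z[2]=0)=0; Z[20]=0
i=21: i≥r, start 0; Z[21]=0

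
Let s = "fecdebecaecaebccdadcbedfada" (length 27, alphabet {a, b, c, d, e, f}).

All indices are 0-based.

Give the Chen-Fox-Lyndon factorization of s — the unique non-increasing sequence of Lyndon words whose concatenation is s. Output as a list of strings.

emit factor 1: 'f' (i=0, period=1)
emit factor 2: 'e' (i=1, period=1)
emit factor 3: 'cde' (i=2, period=3)
emit factor 4: 'bec' (i=5, period=3)
emit factor 5: 'aec' (i=8, period=3)
emit factor 6: 'aebccd' (i=11, period=6)
emit factor 7: 'adcbedf' (i=17, period=7)
emit factor 8: 'ad' (i=24, period=2)
emit factor 9: 'a' (i=26, period=1)

["f", "e", "cde", "bec", "aec", "aebccd", "adcbedf", "ad", "a"]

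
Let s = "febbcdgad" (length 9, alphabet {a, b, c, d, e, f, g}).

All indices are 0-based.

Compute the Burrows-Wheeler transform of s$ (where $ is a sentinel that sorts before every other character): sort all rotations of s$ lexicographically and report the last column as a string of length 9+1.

rank  rotation    last
    0  $febbcdgad  d
    1  ad$febbcdg  g
    2  bbcdgad$fe  e
    3  bcdgad$feb  b
    4  cdgad$febb  b
    5  d$febbcdga  a
    6  dgad$febbc  c
    7  ebbcdgad$f  f
    8  febbcdgad$  $
    9  gad$febbcd  d

dgebbacf$d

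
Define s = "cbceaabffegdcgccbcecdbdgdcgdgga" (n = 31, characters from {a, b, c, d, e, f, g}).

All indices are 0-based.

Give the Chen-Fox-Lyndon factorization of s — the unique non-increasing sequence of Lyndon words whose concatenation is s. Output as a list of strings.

["c", "bce", "aabffegdcgccbcecdbdgdcgdgg", "a"]

emit factor 1: 'c' (i=0, period=1)
emit factor 2: 'bce' (i=1, period=3)
emit factor 3: 'aabffegdcgccbcecdbdgdcgdgg' (i=4, period=26)
emit factor 4: 'a' (i=30, period=1)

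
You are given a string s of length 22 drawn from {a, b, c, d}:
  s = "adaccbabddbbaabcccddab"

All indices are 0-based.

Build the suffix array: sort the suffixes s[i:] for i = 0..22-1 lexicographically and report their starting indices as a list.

[12, 20, 13, 6, 2, 0, 21, 11, 5, 10, 14, 7, 4, 3, 15, 16, 17, 19, 1, 9, 18, 8]

rank→(start, suffix):
  0 → (12, 'aabcccddab')
  1 → (20, 'ab')
  2 → (13, 'abcccddab')
  3 → (6, 'abddbbaabcccddab')
  4 → (2, 'accbabddbbaabcccddab')
  5 → (0, 'adaccbabddbbaabcccddab')
  6 → (21, 'b')
  7 → (11, 'baabcccddab')
  8 → (5, 'babddbbaabcccddab')
  9 → (10, 'bbaabcccddab')
  10 → (14, 'bcccddab')
  11 → (7, 'bddbbaabcccddab')
  12 → (4, 'cbabddbbaabcccddab')
  13 → (3, 'ccbabddbbaabcccddab')
  14 → (15, 'cccddab')
  15 → (16, 'ccddab')
  16 → (17, 'cddab')
  17 → (19, 'dab')
  18 → (1, 'daccbabddbbaabcccddab')
  19 → (9, 'dbbaabcccddab')
  20 → (18, 'ddab')
  21 → (8, 'ddbbaabcccddab')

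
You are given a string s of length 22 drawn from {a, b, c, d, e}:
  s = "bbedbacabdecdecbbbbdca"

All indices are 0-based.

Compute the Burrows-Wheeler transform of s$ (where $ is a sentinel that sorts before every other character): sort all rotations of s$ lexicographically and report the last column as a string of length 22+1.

rank  rotation                 last
    0  $bbedbacabdecdecbbbbdca  a
    1  a$bbedbacabdecdecbbbbdc  c
    2  abdecdecbbbbdca$bbedbac  c
    3  acabdecdecbbbbdca$bbedb  b
    4  bacabdecdecbbbbdca$bbed  d
    5  bbbbdca$bbedbacabdecdec  c
    6  bbbdca$bbedbacabdecdecb  b
    7  bbdca$bbedbacabdecdecbb  b
    8  bbedbacabdecdecbbbbdca$  $
    9  bdca$bbedbacabdecdecbbb  b
   10  bdecdecbbbbdca$bbedbaca  a
   11  bedbacabdecdecbbbbdca$b  b
   12  ca$bbedbacabdecdecbbbbd  d
   13  cabdecdecbbbbdca$bbedba  a
   14  cbbbbdca$bbedbacabdecde  e
   15  cdecbbbbdca$bbedbacabde  e
   16  dbacabdecdecbbbbdca$bbe  e
   17  dca$bbedbacabdecdecbbbb  b
   18  decbbbbdca$bbedbacabdec  c
   19  decdecbbbbdca$bbedbacab  b
   20  ecbbbbdca$bbedbacabdecd  d
   21  ecdecbbbbdca$bbedbacabd  d
   22  edbacabdecdecbbbbdca$bb  b

accbdcbb$babdaeeebcbddb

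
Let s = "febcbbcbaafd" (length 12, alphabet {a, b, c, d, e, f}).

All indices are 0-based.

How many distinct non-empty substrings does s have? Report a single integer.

69

rank | idx | suffix
   0 |   8 | aafd
   1 |   9 | afd
   2 |   7 | baafd
   3 |   4 | bbcbaafd
   4 |   5 | bcbaafd
   5 |   2 | bcbbcbaafd
   6 |   6 | cbaafd
   7 |   3 | cbbcbaafd
   8 |  11 | d
   9 |   1 | ebcbbcbaafd
  10 |  10 | fd
  11 |   0 | febcbbcbaafd

SA = [8, 9, 7, 4, 5, 2, 6, 3, 11, 1, 10, 0]
i: (SA[i-1],SA[i]) lcp shared
  1: (8,9) 1 'a'
  2: (9,7) 0 ''
  3: (7,4) 1 'b'
  4: (4,5) 1 'b'
  5: (5,2) 3 'bcb'
  6: (2,6) 0 ''
  7: (6,3) 2 'cb'
  8: (3,11) 0 ''
  9: (11,1) 0 ''
  10: (1,10) 0 ''
  11: (10,0) 1 'f'

n(n+1)/2 = 12·13/2 = 78
Σ LCP = 0 + 1 + 0 + 1 + 1 + 3 + 0 + 2 + 0 + 0 + 0 + 1 = 9
distinct = 78 − 9 = 69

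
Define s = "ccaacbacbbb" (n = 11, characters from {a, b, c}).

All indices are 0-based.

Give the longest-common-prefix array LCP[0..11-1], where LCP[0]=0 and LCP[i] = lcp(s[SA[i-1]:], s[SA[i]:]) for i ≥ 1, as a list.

rank | idx | suffix
   0 |   2 | aacbacbbb
   1 |   3 | acbacbbb
   2 |   6 | acbbb
   3 |  10 | b
   4 |   5 | bacbbb
   5 |   9 | bb
   6 |   8 | bbb
   7 |   1 | caacbacbbb
   8 |   4 | cbacbbb
   9 |   7 | cbbb
  10 |   0 | ccaacbacbbb

SA = [2, 3, 6, 10, 5, 9, 8, 1, 4, 7, 0]
rank  pair      lcp
   1  s[2:],s[3:]  1  'a'
   2  s[3:],s[6:]  3  'acb'
   3  s[6:],s[10:]  0  ''
   4  s[10:],s[5:]  1  'b'
   5  s[5:],s[9:]  1  'b'
   6  s[9:],s[8:]  2  'bb'
   7  s[8:],s[1:]  0  ''
   8  s[1:],s[4:]  1  'c'
   9  s[4:],s[7:]  2  'cb'
  10  s[7:],s[0:]  1  'c'

[0, 1, 3, 0, 1, 1, 2, 0, 1, 2, 1]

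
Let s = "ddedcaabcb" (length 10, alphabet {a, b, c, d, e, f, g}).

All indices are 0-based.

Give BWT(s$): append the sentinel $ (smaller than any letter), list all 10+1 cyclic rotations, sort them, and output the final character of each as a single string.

bcacadbe$dd

rank  rotation     last
    0  $ddedcaabcb  b
    1  aabcb$ddedc  c
    2  abcb$ddedca  a
    3  b$ddedcaabc  c
    4  bcb$ddedcaa  a
    5  caabcb$dded  d
    6  cb$ddedcaab  b
    7  dcaabcb$dde  e
    8  ddedcaabcb$  $
    9  dedcaabcb$d  d
   10  edcaabcb$dd  d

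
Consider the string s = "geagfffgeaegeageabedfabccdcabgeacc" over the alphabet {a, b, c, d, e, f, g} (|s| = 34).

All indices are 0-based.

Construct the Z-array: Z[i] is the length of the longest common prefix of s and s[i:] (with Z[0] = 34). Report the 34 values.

Z[0]=34
i=1: i≥r, start 0; Z[1]=0
i=2: i≥r, start 0; Z[2]=0
i=3: i≥r, start 0; Z[3]=1 scan→box=[3,4)
i=4: i≥r, start 0; Z[4]=0
i=5: i≥r, start 0; Z[5]=0
i=6: i≥r, start 0; Z[6]=0
i=7: i≥r, start 0; Z[7]=3 scan→box=[7,10)
i=8: min(r-i=2, Z[1]=0)=0; Z[8]=0
i=9: min(r-i=1, Z[2]=0)=0; Z[9]=0
i=10: i≥r, start 0; Z[10]=0
i=11: i≥r, start 0; Z[11]=4 scan→box=[11,15)
i=12: min(r-i=3, Z[1]=0)=0; Z[12]=0
i=13: min(r-i=2, Z[2]=0)=0; Z[13]=0
i=14: min(r-i=1, Z[3]=1)=1; Z[14]=3 scan→box=[14,17)
i=15: min(r-i=2, Z[1]=0)=0; Z[15]=0
i=16: min(r-i=1, Z[2]=0)=0; Z[16]=0
i=17: i≥r, start 0; Z[17]=0
i=18: i≥r, start 0; Z[18]=0
i=19: i≥r, start 0; Z[19]=0
i=20: i≥r, start 0; Z[20]=0
i=21: i≥r, start 0; Z[21]=0
i=22: i≥r, start 0; Z[22]=0
i=23: i≥r, start 0; Z[23]=0
i=24: i≥r, start 0; Z[24]=0
i=25: i≥r, start 0; Z[25]=0
i=26: i≥r, start 0; Z[26]=0
i=27: i≥r, start 0; Z[27]=0
i=28: i≥r, start 0; Z[28]=0
i=29: i≥r, start 0; Z[29]=3 scan→box=[29,32)
i=30: min(r-i=2, Z[1]=0)=0; Z[30]=0
i=31: min(r-i=1, Z[2]=0)=0; Z[31]=0
i=32: i≥r, start 0; Z[32]=0
i=33: i≥r, start 0; Z[33]=0

[34, 0, 0, 1, 0, 0, 0, 3, 0, 0, 0, 4, 0, 0, 3, 0, 0, 0, 0, 0, 0, 0, 0, 0, 0, 0, 0, 0, 0, 3, 0, 0, 0, 0]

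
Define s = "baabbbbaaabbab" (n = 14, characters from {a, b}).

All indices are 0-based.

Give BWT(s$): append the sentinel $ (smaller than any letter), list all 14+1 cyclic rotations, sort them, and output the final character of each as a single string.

bbabbaaab$bbaba

rank  rotation         last
    0  $baabbbbaaabbab  b
    1  aaabbab$baabbbb  b
    2  aabbab$baabbbba  a
    3  aabbbbaaabbab$b  b
    4  ab$baabbbbaaabb  b
    5  abbab$baabbbbaa  a
    6  abbbbaaabbab$ba  a
    7  b$baabbbbaaabba  a
    8  baaabbab$baabbb  b
    9  baabbbbaaabbab$  $
   10  bab$baabbbbaaab  b
   11  bbaaabbab$baabb  b
   12  bbab$baabbbbaaa  a
   13  bbbaaabbab$baab  b
   14  bbbbaaabbab$baa  a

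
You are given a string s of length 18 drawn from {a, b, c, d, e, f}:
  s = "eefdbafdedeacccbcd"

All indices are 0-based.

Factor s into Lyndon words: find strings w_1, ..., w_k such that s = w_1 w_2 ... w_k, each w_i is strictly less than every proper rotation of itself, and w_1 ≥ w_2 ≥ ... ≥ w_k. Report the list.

["eef", "d", "b", "afdede", "acccbcd"]

emit factor 1: 'eef' (i=0, period=3)
emit factor 2: 'd' (i=3, period=1)
emit factor 3: 'b' (i=4, period=1)
emit factor 4: 'afdede' (i=5, period=6)
emit factor 5: 'acccbcd' (i=11, period=7)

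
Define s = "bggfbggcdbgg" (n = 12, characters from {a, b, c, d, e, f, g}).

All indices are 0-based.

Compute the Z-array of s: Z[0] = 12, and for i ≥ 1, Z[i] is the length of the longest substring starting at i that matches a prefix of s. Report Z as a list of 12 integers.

Z[0]=12
i=1: i≥r, start 0; Z[1]=0
i=2: i≥r, start 0; Z[2]=0
i=3: i≥r, start 0; Z[3]=0
i=4: i≥r, start 0; Z[4]=3 extend→box=[4,7)
i=5: min(r-i=2, Z[1]=0)=0; Z[5]=0
i=6: min(r-i=1, Z[2]=0)=0; Z[6]=0
i=7: i≥r, start 0; Z[7]=0
i=8: i≥r, start 0; Z[8]=0
i=9: i≥r, start 0; Z[9]=3 extend→box=[9,12)
i=10: min(r-i=2, Z[1]=0)=0; Z[10]=0
i=11: min(r-i=1, Z[2]=0)=0; Z[11]=0

[12, 0, 0, 0, 3, 0, 0, 0, 0, 3, 0, 0]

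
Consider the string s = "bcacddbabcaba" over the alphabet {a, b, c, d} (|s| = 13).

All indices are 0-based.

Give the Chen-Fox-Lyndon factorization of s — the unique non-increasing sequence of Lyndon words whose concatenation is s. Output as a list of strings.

["bc", "acddb", "abc", "ab", "a"]

emit factor 1: 'bc' (i=0, period=2)
emit factor 2: 'acddb' (i=2, period=5)
emit factor 3: 'abc' (i=7, period=3)
emit factor 4: 'ab' (i=10, period=2)
emit factor 5: 'a' (i=12, period=1)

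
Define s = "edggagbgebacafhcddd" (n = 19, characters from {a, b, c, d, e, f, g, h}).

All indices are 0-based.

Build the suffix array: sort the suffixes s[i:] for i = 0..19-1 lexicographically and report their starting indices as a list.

[10, 12, 4, 9, 6, 11, 15, 18, 17, 16, 1, 8, 0, 13, 3, 5, 7, 2, 14]

sorted suffixes:
  #0 SA[0]=10  'acafhcddd'
  #1 SA[1]=12  'afhcddd'
  #2 SA[2]=4  'agbgebacafhcddd'
  #3 SA[3]=9  'bacafhcddd'
  #4 SA[4]=6  'bgebacafhcddd'
  #5 SA[5]=11  'cafhcddd'
  #6 SA[6]=15  'cddd'
  #7 SA[7]=18  'd'
  #8 SA[8]=17  'dd'
  #9 SA[9]=16  'ddd'
  #10 SA[10]=1  'dggagbgebacafhcddd'
  #11 SA[11]=8  'ebacafhcddd'
  #12 SA[12]=0  'edggagbgebacafhcddd'
  #13 SA[13]=13  'fhcddd'
  #14 SA[14]=3  'gagbgebacafhcddd'
  #15 SA[15]=5  'gbgebacafhcddd'
  #16 SA[16]=7  'gebacafhcddd'
  #17 SA[17]=2  'ggagbgebacafhcddd'
  #18 SA[18]=14  'hcddd'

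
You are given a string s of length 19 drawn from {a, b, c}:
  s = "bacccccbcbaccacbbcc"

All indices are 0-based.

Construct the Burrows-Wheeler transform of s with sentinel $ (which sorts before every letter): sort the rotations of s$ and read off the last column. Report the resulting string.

ccbbc$ccbccbacbaccca

rank  rotation              last
    0  $bacccccbcbaccacbbcc  c
    1  acbbcc$bacccccbcbacc  c
    2  accacbbcc$bacccccbcb  b
    3  acccccbcbaccacbbcc$b  b
    4  baccacbbcc$bacccccbc  c
    5  bacccccbcbaccacbbcc$  $
    6  bbcc$bacccccbcbaccac  c
    7  bcbaccacbbcc$baccccc  c
    8  bcc$bacccccbcbaccacb  b
    9  c$bacccccbcbaccacbbc  c
   10  cacbbcc$bacccccbcbac  c
   11  cbaccacbbcc$bacccccb  b
   12  cbbcc$bacccccbcbacca  a
   13  cbcbaccacbbcc$bacccc  c
   14  cc$bacccccbcbaccacbb  b
   15  ccacbbcc$bacccccbcba  a
   16  ccbcbaccacbbcc$baccc  c
   17  cccbcbaccacbbcc$bacc  c
   18  ccccbcbaccacbbcc$bac  c
   19  cccccbcbaccacbbcc$ba  a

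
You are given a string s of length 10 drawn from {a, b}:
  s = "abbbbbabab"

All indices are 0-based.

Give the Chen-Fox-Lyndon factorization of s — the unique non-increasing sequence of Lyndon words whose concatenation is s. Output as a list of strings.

["abbbbb", "ab", "ab"]

emit factor 1: 'abbbbb' (i=0, period=6)
emit factor 2: 'ab' (i=6, period=2)
emit factor 3: 'ab' (i=8, period=2)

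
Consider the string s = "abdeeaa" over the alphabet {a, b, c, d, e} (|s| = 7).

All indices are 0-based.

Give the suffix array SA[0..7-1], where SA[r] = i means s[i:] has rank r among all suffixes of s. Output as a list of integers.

[6, 5, 0, 1, 2, 4, 3]

sorted suffixes:
  #0 SA[0]=6  'a'
  #1 SA[1]=5  'aa'
  #2 SA[2]=0  'abdeeaa'
  #3 SA[3]=1  'bdeeaa'
  #4 SA[4]=2  'deeaa'
  #5 SA[5]=4  'eaa'
  #6 SA[6]=3  'eeaa'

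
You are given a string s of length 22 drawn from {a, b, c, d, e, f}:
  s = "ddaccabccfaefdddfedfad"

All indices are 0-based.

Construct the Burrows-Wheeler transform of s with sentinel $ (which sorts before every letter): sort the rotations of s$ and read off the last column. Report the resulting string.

rank  rotation                 last
    0  $ddaccabccfaefdddfedfad  d
    1  abccfaefdddfedfad$ddacc  c
    2  accabccfaefdddfedfad$dd  d
    3  ad$ddaccabccfaefdddfedf  f
    4  aefdddfedfad$ddaccabccf  f
    5  bccfaefdddfedfad$ddacca  a
    6  cabccfaefdddfedfad$ddac  c
    7  ccabccfaefdddfedfad$dda  a
    8  ccfaefdddfedfad$ddaccab  b
    9  cfaefdddfedfad$ddaccabc  c
   10  d$ddaccabccfaefdddfedfa  a
   11  daccabccfaefdddfedfad$d  d
   12  ddaccabccfaefdddfedfad$  $
   13  dddfedfad$ddaccabccfaef  f
   14  ddfedfad$ddaccabccfaefd  d
   15  dfad$ddaccabccfaefdddfe  e
   16  dfedfad$ddaccabccfaefdd  d
   17  edfad$ddaccabccfaefdddf  f
   18  efdddfedfad$ddaccabccfa  a
   19  fad$ddaccabccfaefdddfed  d
   20  faefdddfedfad$ddaccabcc  c
   21  fdddfedfad$ddaccabccfae  e
   22  fedfad$ddaccabccfaefddd  d

dcdffacabcad$fdedfadced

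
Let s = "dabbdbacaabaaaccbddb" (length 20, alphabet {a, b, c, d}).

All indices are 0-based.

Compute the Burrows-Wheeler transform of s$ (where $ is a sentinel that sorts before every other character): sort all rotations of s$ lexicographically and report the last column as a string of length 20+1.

rank  rotation               last
    0  $dabbdbacaabaaaccbddb  b
    1  aaaccbddb$dabbdbacaab  b
    2  aabaaaccbddb$dabbdbac  c
    3  aaccbddb$dabbdbacaaba  a
    4  abaaaccbddb$dabbdbaca  a
    5  abbdbacaabaaaccbddb$d  d
    6  acaabaaaccbddb$dabbdb  b
    7  accbddb$dabbdbacaabaa  a
    8  b$dabbdbacaabaaaccbdd  d
    9  baaaccbddb$dabbdbacaa  a
   10  bacaabaaaccbddb$dabbd  d
   11  bbdbacaabaaaccbddb$da  a
   12  bdbacaabaaaccbddb$dab  b
   13  bddb$dabbdbacaabaaacc  c
   14  caabaaaccbddb$dabbdba  a
   15  cbddb$dabbdbacaabaaac  c
   16  ccbddb$dabbdbacaabaaa  a
   17  dabbdbacaabaaaccbddb$  $
   18  db$dabbdbacaabaaaccbd  d
   19  dbacaabaaaccbddb$dabb  b
   20  ddb$dabbdbacaabaaaccb  b

bbcaadbadadabcaca$dbb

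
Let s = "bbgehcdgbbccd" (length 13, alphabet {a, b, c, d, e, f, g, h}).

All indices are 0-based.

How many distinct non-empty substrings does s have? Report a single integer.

82

rank | idx | suffix
   0 |   8 | bbccd
   1 |   0 | bbgehcdgbbccd
   2 |   9 | bccd
   3 |   1 | bgehcdgbbccd
   4 |  10 | ccd
   5 |  11 | cd
   6 |   5 | cdgbbccd
   7 |  12 | d
   8 |   6 | dgbbccd
   9 |   3 | ehcdgbbccd
  10 |   7 | gbbccd
  11 |   2 | gehcdgbbccd
  12 |   4 | hcdgbbccd

SA = [8, 0, 9, 1, 10, 11, 5, 12, 6, 3, 7, 2, 4]
i: (SA[i-1],SA[i]) lcp shared
  1: (8,0) 2 'bb'
  2: (0,9) 1 'b'
  3: (9,1) 1 'b'
  4: (1,10) 0 ''
  5: (10,11) 1 'c'
  6: (11,5) 2 'cd'
  7: (5,12) 0 ''
  8: (12,6) 1 'd'
  9: (6,3) 0 ''
  10: (3,7) 0 ''
  11: (7,2) 1 'g'
  12: (2,4) 0 ''

n(n+1)/2 = 13·14/2 = 91
Σ LCP = 0 + 2 + 1 + 1 + 0 + 1 + 2 + 0 + 1 + 0 + 0 + 1 + 0 = 9
distinct = 91 − 9 = 82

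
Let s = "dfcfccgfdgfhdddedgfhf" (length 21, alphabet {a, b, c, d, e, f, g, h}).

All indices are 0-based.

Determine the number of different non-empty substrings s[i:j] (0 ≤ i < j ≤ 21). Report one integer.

207

rank | idx | suffix
   0 |   4 | ccgfdgfhdddedgfhf
   1 |   2 | cfccgfdgfhdddedgfhf
   2 |   5 | cgfdgfhdddedgfhf
   3 |  12 | dddedgfhf
   4 |  13 | ddedgfhf
   5 |  14 | dedgfhf
   6 |   0 | dfcfccgfdgfhdddedgfhf
   7 |   8 | dgfhdddedgfhf
   8 |  16 | dgfhf
   9 |  15 | edgfhf
  10 |  20 | f
  11 |   3 | fccgfdgfhdddedgfhf
  12 |   1 | fcfccgfdgfhdddedgfhf
  13 |   7 | fdgfhdddedgfhf
  14 |  10 | fhdddedgfhf
  15 |  18 | fhf
  16 |   6 | gfdgfhdddedgfhf
  17 |   9 | gfhdddedgfhf
  18 |  17 | gfhf
  19 |  11 | hdddedgfhf
  20 |  19 | hf

SA = [4, 2, 5, 12, 13, 14, 0, 8, 16, 15, 20, 3, 1, 7, 10, 18, 6, 9, 17, 11, 19]
[i] adj suffixes → lcp
  [1] 4/2 → 1 ('c')
  [2] 2/5 → 1 ('c')
  [3] 5/12 → 0 ('')
  [4] 12/13 → 2 ('dd')
  [5] 13/14 → 1 ('d')
  [6] 14/0 → 1 ('d')
  [7] 0/8 → 1 ('d')
  [8] 8/16 → 4 ('dgfh')
  [9] 16/15 → 0 ('')
  [10] 15/20 → 0 ('')
  [11] 20/3 → 1 ('f')
  [12] 3/1 → 2 ('fc')
  [13] 1/7 → 1 ('f')
  [14] 7/10 → 1 ('f')
  [15] 10/18 → 2 ('fh')
  [16] 18/6 → 0 ('')
  [17] 6/9 → 2 ('gf')
  [18] 9/17 → 3 ('gfh')
  [19] 17/11 → 0 ('')
  [20] 11/19 → 1 ('h')

n(n+1)/2 = 21·22/2 = 231
Σ LCP = 0 + 1 + 1 + 0 + 2 + 1 + 1 + 1 + 4 + 0 + 0 + 1 + 2 + 1 + 1 + 2 + 0 + 2 + 3 + 0 + 1 = 24
distinct = 231 − 24 = 207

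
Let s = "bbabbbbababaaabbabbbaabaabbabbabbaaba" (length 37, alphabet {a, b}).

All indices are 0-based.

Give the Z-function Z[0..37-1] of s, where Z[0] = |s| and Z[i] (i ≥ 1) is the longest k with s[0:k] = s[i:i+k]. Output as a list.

[37, 1, 0, 2, 2, 4, 1, 0, 1, 0, 1, 0, 0, 0, 6, 1, 0, 2, 3, 1, 0, 0, 1, 0, 0, 5, 1, 0, 5, 1, 0, 3, 1, 0, 0, 1, 0]

Z[0]=37
i=1: fresh scan; Z[1]=1 scan→box=[1,2)
i=2: fresh scan; Z[2]=0
i=3: fresh scan; Z[3]=2 scan→box=[3,5)
i=4: min(r-i=1, Z[1]=1)=1; Z[4]=2 scan→box=[4,6)
i=5: min(r-i=1, Z[1]=1)=1; Z[5]=4 scan→box=[5,9)
i=6: min(r-i=3, Z[1]=1)=1; Z[6]=1
i=7: min(r-i=2, Z[2]=0)=0; Z[7]=0
i=8: min(r-i=1, Z[3]=2)=1; Z[8]=1
i=9: fresh scan; Z[9]=0
i=10: fresh scan; Z[10]=1 scan→box=[10,11)
i=11: fresh scan; Z[11]=0
i=12: fresh scan; Z[12]=0
i=13: fresh scan; Z[13]=0
i=14: fresh scan; Z[14]=6 scan→box=[14,20)
i=15: min(r-i=5, Z[1]=1)=1; Z[15]=1
i=16: min(r-i=4, Z[2]=0)=0; Z[16]=0
i=17: min(r-i=3, Z[3]=2)=2; Z[17]=2
i=18: min(r-i=2, Z[4]=2)=2; Z[18]=3 scan→box=[18,21)
i=19: min(r-i=2, Z[1]=1)=1; Z[19]=1
i=20: min(r-i=1, Z[2]=0)=0; Z[20]=0
i=21: fresh scan; Z[21]=0
i=22: fresh scan; Z[22]=1 scan→box=[22,23)
i=23: fresh scan; Z[23]=0
i=24: fresh scan; Z[24]=0
i=25: fresh scan; Z[25]=5 scan→box=[25,30)
i=26: min(r-i=4, Z[1]=1)=1; Z[26]=1
i=27: min(r-i=3, Z[2]=0)=0; Z[27]=0
i=28: min(r-i=2, Z[3]=2)=2; Z[28]=5 scan→box=[28,33)
i=29: min(r-i=4, Z[1]=1)=1; Z[29]=1
i=30: min(r-i=3, Z[2]=0)=0; Z[30]=0
i=31: min(r-i=2, Z[3]=2)=2; Z[31]=3 scan→box=[31,34)
i=32: min(r-i=2, Z[1]=1)=1; Z[32]=1
i=33: min(r-i=1, Z[2]=0)=0; Z[33]=0
i=34: fresh scan; Z[34]=0
i=35: fresh scan; Z[35]=1 scan→box=[35,36)
i=36: fresh scan; Z[36]=0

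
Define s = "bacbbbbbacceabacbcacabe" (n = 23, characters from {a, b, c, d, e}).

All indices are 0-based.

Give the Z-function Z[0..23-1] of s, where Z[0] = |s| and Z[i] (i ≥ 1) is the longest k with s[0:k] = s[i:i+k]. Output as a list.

[23, 0, 0, 1, 1, 1, 1, 3, 0, 0, 0, 0, 0, 4, 0, 0, 1, 0, 0, 0, 0, 1, 0]

Z[0]=23
i=1: i≥r, start 0; Z[1]=0
i=2: i≥r, start 0; Z[2]=0
i=3: i≥r, start 0; Z[3]=1 scan→box=[3,4)
i=4: i≥r, start 0; Z[4]=1 scan→box=[4,5)
i=5: i≥r, start 0; Z[5]=1 scan→box=[5,6)
i=6: i≥r, start 0; Z[6]=1 scan→box=[6,7)
i=7: i≥r, start 0; Z[7]=3 scan→box=[7,10)
i=8: min(r-i=2, Z[1]=0)=0; Z[8]=0
i=9: min(r-i=1, Z[2]=0)=0; Z[9]=0
i=10: i≥r, start 0; Z[10]=0
i=11: i≥r, start 0; Z[11]=0
i=12: i≥r, start 0; Z[12]=0
i=13: i≥r, start 0; Z[13]=4 scan→box=[13,17)
i=14: min(r-i=3, Z[1]=0)=0; Z[14]=0
i=15: min(r-i=2, Z[2]=0)=0; Z[15]=0
i=16: min(r-i=1, Z[3]=1)=1; Z[16]=1
i=17: i≥r, start 0; Z[17]=0
i=18: i≥r, start 0; Z[18]=0
i=19: i≥r, start 0; Z[19]=0
i=20: i≥r, start 0; Z[20]=0
i=21: i≥r, start 0; Z[21]=1 scan→box=[21,22)
i=22: i≥r, start 0; Z[22]=0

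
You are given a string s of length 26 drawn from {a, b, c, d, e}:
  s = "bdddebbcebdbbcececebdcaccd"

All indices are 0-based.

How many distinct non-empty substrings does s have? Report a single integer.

sorted suffixes:
  #0 SA[0]=22  'accd'
  #1 SA[1]=5  'bbcebdbbcececebdcaccd'
  #2 SA[2]=11  'bbcececebdcaccd'
  #3 SA[3]=6  'bcebdbbcececebdcaccd'
  #4 SA[4]=12  'bcececebdcaccd'
  #5 SA[5]=9  'bdbbcececebdcaccd'
  #6 SA[6]=19  'bdcaccd'
  #7 SA[7]=0  'bdddebbcebdbbcececebdcaccd'
  #8 SA[8]=21  'caccd'
  #9 SA[9]=23  'ccd'
  #10 SA[10]=24  'cd'
  #11 SA[11]=7  'cebdbbcececebdcaccd'
  #12 SA[12]=17  'cebdcaccd'
  #13 SA[13]=15  'cecebdcaccd'
  #14 SA[14]=13  'cececebdcaccd'
  #15 SA[15]=25  'd'
  #16 SA[16]=10  'dbbcececebdcaccd'
  #17 SA[17]=20  'dcaccd'
  #18 SA[18]=1  'dddebbcebdbbcececebdcaccd'
  #19 SA[19]=2  'ddebbcebdbbcececebdcaccd'
  #20 SA[20]=3  'debbcebdbbcececebdcaccd'
  #21 SA[21]=4  'ebbcebdbbcececebdcaccd'
  #22 SA[22]=8  'ebdbbcececebdcaccd'
  #23 SA[23]=18  'ebdcaccd'
  #24 SA[24]=16  'ecebdcaccd'
  #25 SA[25]=14  'ececebdcaccd'

SA = [22, 5, 11, 6, 12, 9, 19, 0, 21, 23, 24, 7, 17, 15, 13, 25, 10, 20, 1, 2, 3, 4, 8, 18, 16, 14]
rank  pair      lcp
   1  s[22:],s[5:]  0  ''
   2  s[5:],s[11:]  4  'bbce'
   3  s[11:],s[6:]  1  'b'
   4  s[6:],s[12:]  3  'bce'
   5  s[12:],s[9:]  1  'b'
   6  s[9:],s[19:]  2  'bd'
   7  s[19:],s[0:]  2  'bd'
   8  s[0:],s[21:]  0  ''
   9  s[21:],s[23:]  1  'c'
  10  s[23:],s[24:]  1  'c'
  11  s[24:],s[7:]  1  'c'
  12  s[7:],s[17:]  4  'cebd'
  13  s[17:],s[15:]  2  'ce'
  14  s[15:],s[13:]  4  'cece'
  15  s[13:],s[25:]  0  ''
  16  s[25:],s[10:]  1  'd'
  17  s[10:],s[20:]  1  'd'
  18  s[20:],s[1:]  1  'd'
  19  s[1:],s[2:]  2  'dd'
  20  s[2:],s[3:]  1  'd'
  21  s[3:],s[4:]  0  ''
  22  s[4:],s[8:]  2  'eb'
  23  s[8:],s[18:]  3  'ebd'
  24  s[18:],s[16:]  1  'e'
  25  s[16:],s[14:]  3  'ece'

n(n+1)/2 = 26·27/2 = 351
Σ LCP = 0 + 0 + 4 + 1 + 3 + 1 + 2 + 2 + 0 + 1 + 1 + 1 + 4 + 2 + 4 + 0 + 1 + 1 + 1 + 2 + 1 + 0 + 2 + 3 + 1 + 3 = 41
distinct = 351 − 41 = 310

310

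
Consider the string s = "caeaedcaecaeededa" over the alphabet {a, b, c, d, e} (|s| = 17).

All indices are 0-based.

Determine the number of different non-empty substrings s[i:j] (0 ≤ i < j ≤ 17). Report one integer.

sorted suffixes:
  #0 SA[0]=16  'a'
  #1 SA[1]=1  'aeaedcaecaeededa'
  #2 SA[2]=7  'aecaeededa'
  #3 SA[3]=3  'aedcaecaeededa'
  #4 SA[4]=10  'aeededa'
  #5 SA[5]=0  'caeaedcaecaeededa'
  #6 SA[6]=6  'caecaeededa'
  #7 SA[7]=9  'caeededa'
  #8 SA[8]=15  'da'
  #9 SA[9]=5  'dcaecaeededa'
  #10 SA[10]=13  'deda'
  #11 SA[11]=2  'eaedcaecaeededa'
  #12 SA[12]=8  'ecaeededa'
  #13 SA[13]=14  'eda'
  #14 SA[14]=4  'edcaecaeededa'
  #15 SA[15]=12  'ededa'
  #16 SA[16]=11  'eededa'

SA = [16, 1, 7, 3, 10, 0, 6, 9, 15, 5, 13, 2, 8, 14, 4, 12, 11]
i: (SA[i-1],SA[i]) lcp shared
  1: (16,1) 1 'a'
  2: (1,7) 2 'ae'
  3: (7,3) 2 'ae'
  4: (3,10) 2 'ae'
  5: (10,0) 0 ''
  6: (0,6) 3 'cae'
  7: (6,9) 3 'cae'
  8: (9,15) 0 ''
  9: (15,5) 1 'd'
  10: (5,13) 1 'd'
  11: (13,2) 0 ''
  12: (2,8) 1 'e'
  13: (8,14) 1 'e'
  14: (14,4) 2 'ed'
  15: (4,12) 2 'ed'
  16: (12,11) 1 'e'

n(n+1)/2 = 17·18/2 = 153
Σ LCP = 0 + 1 + 2 + 2 + 2 + 0 + 3 + 3 + 0 + 1 + 1 + 0 + 1 + 1 + 2 + 2 + 1 = 22
distinct = 153 − 22 = 131

131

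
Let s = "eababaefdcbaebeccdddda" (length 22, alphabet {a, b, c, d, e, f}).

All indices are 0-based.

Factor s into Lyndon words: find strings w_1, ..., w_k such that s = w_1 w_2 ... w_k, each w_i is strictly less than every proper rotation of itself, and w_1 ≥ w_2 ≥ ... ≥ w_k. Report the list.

["e", "ababaefdcbaebeccdddd", "a"]

emit factor 1: 'e' (i=0, period=1)
emit factor 2: 'ababaefdcbaebeccdddd' (i=1, period=20)
emit factor 3: 'a' (i=21, period=1)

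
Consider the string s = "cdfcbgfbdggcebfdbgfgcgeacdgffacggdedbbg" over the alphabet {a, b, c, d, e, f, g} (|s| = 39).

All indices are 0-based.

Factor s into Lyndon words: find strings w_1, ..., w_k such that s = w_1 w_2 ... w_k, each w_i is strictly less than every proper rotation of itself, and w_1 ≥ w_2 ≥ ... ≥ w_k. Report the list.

emit factor 1: 'cdf' (i=0, period=3)
emit factor 2: 'c' (i=3, period=1)
emit factor 3: 'bgf' (i=4, period=3)
emit factor 4: 'bdggcebfdbgfgcge' (i=7, period=16)
emit factor 5: 'acdgffacggdedbbg' (i=23, period=16)

["cdf", "c", "bgf", "bdggcebfdbgfgcge", "acdgffacggdedbbg"]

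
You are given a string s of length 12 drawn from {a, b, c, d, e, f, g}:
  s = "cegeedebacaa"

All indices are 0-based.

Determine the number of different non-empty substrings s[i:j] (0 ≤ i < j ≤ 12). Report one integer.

72

sorted suffixes:
  #0 SA[0]=11  'a'
  #1 SA[1]=10  'aa'
  #2 SA[2]=8  'acaa'
  #3 SA[3]=7  'bacaa'
  #4 SA[4]=9  'caa'
  #5 SA[5]=0  'cegeedebacaa'
  #6 SA[6]=5  'debacaa'
  #7 SA[7]=6  'ebacaa'
  #8 SA[8]=4  'edebacaa'
  #9 SA[9]=3  'eedebacaa'
  #10 SA[10]=1  'egeedebacaa'
  #11 SA[11]=2  'geedebacaa'

SA = [11, 10, 8, 7, 9, 0, 5, 6, 4, 3, 1, 2]
rank  pair      lcp
   1  s[11:],s[10:]  1  'a'
   2  s[10:],s[8:]  1  'a'
   3  s[8:],s[7:]  0  ''
   4  s[7:],s[9:]  0  ''
   5  s[9:],s[0:]  1  'c'
   6  s[0:],s[5:]  0  ''
   7  s[5:],s[6:]  0  ''
   8  s[6:],s[4:]  1  'e'
   9  s[4:],s[3:]  1  'e'
  10  s[3:],s[1:]  1  'e'
  11  s[1:],s[2:]  0  ''

n(n+1)/2 = 12·13/2 = 78
Σ LCP = 0 + 1 + 1 + 0 + 0 + 1 + 0 + 0 + 1 + 1 + 1 + 0 = 6
distinct = 78 − 6 = 72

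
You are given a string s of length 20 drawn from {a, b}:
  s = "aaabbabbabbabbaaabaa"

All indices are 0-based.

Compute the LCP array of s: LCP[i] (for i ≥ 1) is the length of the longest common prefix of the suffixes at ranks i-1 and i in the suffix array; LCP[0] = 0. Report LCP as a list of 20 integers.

rank | idx | suffix
   0 |  19 | a
   1 |  18 | aa
   2 |  14 | aaabaa
   3 |   0 | aaabbabbabbabbaaabaa
   4 |  15 | aabaa
   5 |   1 | aabbabbabbabbaaabaa
   6 |  16 | abaa
   7 |  11 | abbaaabaa
   8 |   8 | abbabbaaabaa
   9 |   5 | abbabbabbaaabaa
  10 |   2 | abbabbabbabbaaabaa
  11 |  17 | baa
  12 |  13 | baaabaa
  13 |  10 | babbaaabaa
  14 |   7 | babbabbaaabaa
  15 |   4 | babbabbabbaaabaa
  16 |  12 | bbaaabaa
  17 |   9 | bbabbaaabaa
  18 |   6 | bbabbabbaaabaa
  19 |   3 | bbabbabbabbaaabaa

SA = [19, 18, 14, 0, 15, 1, 16, 11, 8, 5, 2, 17, 13, 10, 7, 4, 12, 9, 6, 3]
[i] adj suffixes → lcp
  [1] 19/18 → 1 ('a')
  [2] 18/14 → 2 ('aa')
  [3] 14/0 → 4 ('aaab')
  [4] 0/15 → 2 ('aa')
  [5] 15/1 → 3 ('aab')
  [6] 1/16 → 1 ('a')
  [7] 16/11 → 2 ('ab')
  [8] 11/8 → 4 ('abba')
  [9] 8/5 → 7 ('abbabba')
  [10] 5/2 → 10 ('abbabbabba')
  [11] 2/17 → 0 ('')
  [12] 17/13 → 3 ('baa')
  [13] 13/10 → 2 ('ba')
  [14] 10/7 → 5 ('babba')
  [15] 7/4 → 8 ('babbabba')
  [16] 4/12 → 1 ('b')
  [17] 12/9 → 3 ('bba')
  [18] 9/6 → 6 ('bbabba')
  [19] 6/3 → 9 ('bbabbabba')

[0, 1, 2, 4, 2, 3, 1, 2, 4, 7, 10, 0, 3, 2, 5, 8, 1, 3, 6, 9]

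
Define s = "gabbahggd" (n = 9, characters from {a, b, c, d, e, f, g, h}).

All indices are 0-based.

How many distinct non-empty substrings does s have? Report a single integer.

sorted suffixes:
  #0 SA[0]=1  'abbahggd'
  #1 SA[1]=4  'ahggd'
  #2 SA[2]=3  'bahggd'
  #3 SA[3]=2  'bbahggd'
  #4 SA[4]=8  'd'
  #5 SA[5]=0  'gabbahggd'
  #6 SA[6]=7  'gd'
  #7 SA[7]=6  'ggd'
  #8 SA[8]=5  'hggd'

SA = [1, 4, 3, 2, 8, 0, 7, 6, 5]
i: (SA[i-1],SA[i]) lcp shared
  1: (1,4) 1 'a'
  2: (4,3) 0 ''
  3: (3,2) 1 'b'
  4: (2,8) 0 ''
  5: (8,0) 0 ''
  6: (0,7) 1 'g'
  7: (7,6) 1 'g'
  8: (6,5) 0 ''

n(n+1)/2 = 9·10/2 = 45
Σ LCP = 0 + 1 + 0 + 1 + 0 + 0 + 1 + 1 + 0 = 4
distinct = 45 − 4 = 41

41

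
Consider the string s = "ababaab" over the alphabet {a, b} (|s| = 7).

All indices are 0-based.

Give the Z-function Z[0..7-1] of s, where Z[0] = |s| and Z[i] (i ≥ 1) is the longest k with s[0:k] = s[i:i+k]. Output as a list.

[7, 0, 3, 0, 1, 2, 0]

Z[0]=7
i=1: outside box; Z[1]=0
i=2: outside box; Z[2]=3 scan→box=[2,5)
i=3: min(r-i=2, Z[1]=0)=0; Z[3]=0
i=4: min(r-i=1, Z[2]=3)=1; Z[4]=1
i=5: outside box; Z[5]=2 scan→box=[5,7)
i=6: min(r-i=1, Z[1]=0)=0; Z[6]=0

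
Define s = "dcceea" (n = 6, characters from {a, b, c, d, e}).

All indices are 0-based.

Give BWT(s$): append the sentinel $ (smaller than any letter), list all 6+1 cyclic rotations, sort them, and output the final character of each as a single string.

rank  rotation last
    0  $dcceea  a
    1  a$dccee  e
    2  cceea$d  d
    3  ceea$dc  c
    4  dcceea$  $
    5  ea$dcce  e
    6  eea$dcc  c

aedc$ec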